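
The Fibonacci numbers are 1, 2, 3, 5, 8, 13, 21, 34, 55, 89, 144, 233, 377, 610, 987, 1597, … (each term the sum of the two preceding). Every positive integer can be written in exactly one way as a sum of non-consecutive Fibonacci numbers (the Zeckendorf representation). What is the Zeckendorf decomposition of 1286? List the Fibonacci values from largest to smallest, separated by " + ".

Greedily peel off the largest Fibonacci term at each step:
1286 − 987 = 299
299 − 233 = 66
66 − 55 = 11
11 − 8 = 3
3 − 3 = 0
So 1286 = 987 + 233 + 55 + 8 + 3, with no two terms consecutive in the sequence.

987 + 233 + 55 + 8 + 3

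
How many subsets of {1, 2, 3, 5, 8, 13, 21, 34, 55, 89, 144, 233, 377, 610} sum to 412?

412 = 377+34+1 = 377+21+13+1 = 233+144+34+1 = 377+21+8+5+1 = 233+144+21+13+1 = … (7 more), for 12 in all.

12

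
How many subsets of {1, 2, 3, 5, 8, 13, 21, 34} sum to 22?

22 = 21+1 = 13+8+1 = 13+5+3+1 — 3 representations.

3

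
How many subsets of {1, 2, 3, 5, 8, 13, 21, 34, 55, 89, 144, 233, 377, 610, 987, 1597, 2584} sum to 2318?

24

2318 = 1597+610+89+21+1 = 1597+610+89+13+8+1 = 1597+610+55+34+21+1 = 1597+377+233+89+21+1 = 1597+610+89+13+5+3+1 = … (19 more), for 24 in all.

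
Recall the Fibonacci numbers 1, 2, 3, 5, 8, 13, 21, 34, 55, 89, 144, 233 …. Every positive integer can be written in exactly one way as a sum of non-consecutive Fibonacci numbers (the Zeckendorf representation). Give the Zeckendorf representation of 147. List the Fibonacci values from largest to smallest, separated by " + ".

largest Fibonacci ≤ 147 is 144; 147 − 144 = 3
largest Fibonacci ≤ 3 is 3; 3 − 3 = 0
So 147 = 144 + 3, with no two terms consecutive in the sequence.

144 + 3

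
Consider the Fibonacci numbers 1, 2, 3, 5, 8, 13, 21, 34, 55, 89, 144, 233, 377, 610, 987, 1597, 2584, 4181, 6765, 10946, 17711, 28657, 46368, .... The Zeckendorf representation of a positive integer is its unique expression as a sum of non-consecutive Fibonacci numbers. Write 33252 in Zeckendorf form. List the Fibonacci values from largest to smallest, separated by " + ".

28657 + 4181 + 377 + 34 + 3

Greedy algorithm:
33252: greatest Fibonacci not exceeding it is 28657, leaving 4595
4595: greatest Fibonacci not exceeding it is 4181, leaving 414
414: greatest Fibonacci not exceeding it is 377, leaving 37
37: greatest Fibonacci not exceeding it is 34, leaving 3
3: greatest Fibonacci not exceeding it is 3, leaving 0
So 33252 = 28657 + 4181 + 377 + 34 + 3, with no two terms consecutive in the sequence.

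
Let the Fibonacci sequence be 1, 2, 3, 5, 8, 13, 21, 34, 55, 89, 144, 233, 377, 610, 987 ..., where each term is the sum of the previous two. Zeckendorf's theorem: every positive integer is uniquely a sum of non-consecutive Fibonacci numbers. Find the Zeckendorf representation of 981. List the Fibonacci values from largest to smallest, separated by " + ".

610 + 233 + 89 + 34 + 13 + 2

subtract 610 from 981: 371 remains
subtract 233 from 371: 138 remains
subtract 89 from 138: 49 remains
subtract 34 from 49: 15 remains
subtract 13 from 15: 2 remains
subtract 2 from 2: 0 remains
So 981 = 610 + 233 + 89 + 34 + 13 + 2, with no two terms consecutive in the sequence.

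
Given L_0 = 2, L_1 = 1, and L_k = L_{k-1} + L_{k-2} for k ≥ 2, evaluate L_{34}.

12752043

Iterating the recurrence up to L_{27} = 439204 and L_{26} = 271443:
L_{28} = L_{27} + L_{26} = 439204 + 271443 = 710647
L_{29} = L_{28} + L_{27} = 710647 + 439204 = 1149851
L_{30} = L_{29} + L_{28} = 1149851 + 710647 = 1860498
L_{31} = L_{30} + L_{29} = 1860498 + 1149851 = 3010349
L_{32} = L_{31} + L_{30} = 3010349 + 1860498 = 4870847
L_{33} = L_{32} + L_{31} = 4870847 + 3010349 = 7881196
L_{34} = L_{33} + L_{32} = 7881196 + 4870847 = 12752043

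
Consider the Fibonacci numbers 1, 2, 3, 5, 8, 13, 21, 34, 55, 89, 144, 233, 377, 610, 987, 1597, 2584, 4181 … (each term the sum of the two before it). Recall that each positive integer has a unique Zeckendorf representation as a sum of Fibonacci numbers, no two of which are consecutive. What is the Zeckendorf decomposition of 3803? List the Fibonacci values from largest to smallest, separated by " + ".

Greedily peel off the largest Fibonacci term at each step:
3803 − 2584 = 1219
1219 − 987 = 232
232 − 144 = 88
88 − 55 = 33
33 − 21 = 12
12 − 8 = 4
4 − 3 = 1
1 − 1 = 0
So 3803 = 2584 + 987 + 144 + 55 + 21 + 8 + 3 + 1, with no two terms consecutive in the sequence.

2584 + 987 + 144 + 55 + 21 + 8 + 3 + 1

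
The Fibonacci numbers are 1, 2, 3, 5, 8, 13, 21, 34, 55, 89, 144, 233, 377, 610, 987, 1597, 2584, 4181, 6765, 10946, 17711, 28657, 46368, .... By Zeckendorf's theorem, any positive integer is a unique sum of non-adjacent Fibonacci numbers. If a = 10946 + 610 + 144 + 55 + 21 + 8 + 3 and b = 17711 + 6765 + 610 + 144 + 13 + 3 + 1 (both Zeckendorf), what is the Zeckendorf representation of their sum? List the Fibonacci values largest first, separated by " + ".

The two numbers are 11787 and 25247, so their sum is 37034.
Greedily peel off the largest Fibonacci term at each step:
28657 ≤ 37034 < 46368, so take 28657; remainder 8377
6765 ≤ 8377 < 10946, so take 6765; remainder 1612
1597 ≤ 1612 < 2584, so take 1597; remainder 15
13 ≤ 15 < 21, so take 13; remainder 2
2 ≤ 2 < 3, so take 2; remainder 0

28657 + 6765 + 1597 + 13 + 2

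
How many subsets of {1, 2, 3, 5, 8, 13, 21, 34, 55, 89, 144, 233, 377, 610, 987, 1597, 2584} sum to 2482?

33

Each representation comes from the Zeckendorf form by replacing some F_k with F_{k−1} + F_{k−2} where possible.
2482 = 1597+610+233+34+8 = 1597+610+233+34+5+3 = 1597+610+233+21+13+8 = 1597+610+144+89+34+8 = 1597+610+233+34+5+2+1 = … (28 more), for 33 in all.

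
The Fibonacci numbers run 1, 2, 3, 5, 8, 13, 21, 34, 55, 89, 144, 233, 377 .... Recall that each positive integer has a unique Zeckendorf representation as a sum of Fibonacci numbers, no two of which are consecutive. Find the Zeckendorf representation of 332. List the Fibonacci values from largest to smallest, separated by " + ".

332: greatest Fibonacci not exceeding it is 233, leaving 99
99: greatest Fibonacci not exceeding it is 89, leaving 10
10: greatest Fibonacci not exceeding it is 8, leaving 2
2: greatest Fibonacci not exceeding it is 2, leaving 0
So 332 = 233 + 89 + 8 + 2, with no two terms consecutive in the sequence.

233 + 89 + 8 + 2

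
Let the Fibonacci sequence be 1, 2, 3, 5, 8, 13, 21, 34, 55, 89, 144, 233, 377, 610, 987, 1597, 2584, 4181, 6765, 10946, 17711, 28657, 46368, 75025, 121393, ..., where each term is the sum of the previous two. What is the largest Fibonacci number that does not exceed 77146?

75025

75025 ≤ 77146 < 121393, so the largest Fibonacci number not exceeding 77146 is 75025.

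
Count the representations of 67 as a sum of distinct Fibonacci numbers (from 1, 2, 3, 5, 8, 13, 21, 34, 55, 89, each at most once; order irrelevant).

67 = 55+8+3+1 = 34+21+8+3+1 — 2 representations.

2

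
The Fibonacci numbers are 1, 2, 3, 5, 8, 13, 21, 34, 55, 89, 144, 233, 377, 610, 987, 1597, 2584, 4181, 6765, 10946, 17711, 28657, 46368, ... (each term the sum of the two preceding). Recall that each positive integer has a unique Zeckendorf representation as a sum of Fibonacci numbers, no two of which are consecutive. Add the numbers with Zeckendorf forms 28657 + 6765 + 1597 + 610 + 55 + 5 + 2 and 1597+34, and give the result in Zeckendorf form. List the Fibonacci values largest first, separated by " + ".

The two numbers are 37691 and 1631, so their sum is 39322.
Greedily peel off the largest Fibonacci term at each step:
largest Fibonacci ≤ 39322 is 28657; 39322 − 28657 = 10665
largest Fibonacci ≤ 10665 is 6765; 10665 − 6765 = 3900
largest Fibonacci ≤ 3900 is 2584; 3900 − 2584 = 1316
largest Fibonacci ≤ 1316 is 987; 1316 − 987 = 329
largest Fibonacci ≤ 329 is 233; 329 − 233 = 96
largest Fibonacci ≤ 96 is 89; 96 − 89 = 7
largest Fibonacci ≤ 7 is 5; 7 − 5 = 2
largest Fibonacci ≤ 2 is 2; 2 − 2 = 0

28657 + 6765 + 2584 + 987 + 233 + 89 + 5 + 2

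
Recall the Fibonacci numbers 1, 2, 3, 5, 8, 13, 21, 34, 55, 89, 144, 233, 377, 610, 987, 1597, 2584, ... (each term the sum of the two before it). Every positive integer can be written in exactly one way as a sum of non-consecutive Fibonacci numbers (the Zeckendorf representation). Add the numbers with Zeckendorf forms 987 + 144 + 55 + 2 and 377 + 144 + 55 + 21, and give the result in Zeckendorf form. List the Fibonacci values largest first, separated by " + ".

The two numbers are 1188 and 597, so their sum is 1785.
Greedily peel off the largest Fibonacci term at each step:
take 1597 (≤ 1785); 1785 − 1597 = 188
take 144 (≤ 188); 188 − 144 = 44
take 34 (≤ 44); 44 − 34 = 10
take 8 (≤ 10); 10 − 8 = 2
take 2 (≤ 2); 2 − 2 = 0

1597 + 144 + 34 + 8 + 2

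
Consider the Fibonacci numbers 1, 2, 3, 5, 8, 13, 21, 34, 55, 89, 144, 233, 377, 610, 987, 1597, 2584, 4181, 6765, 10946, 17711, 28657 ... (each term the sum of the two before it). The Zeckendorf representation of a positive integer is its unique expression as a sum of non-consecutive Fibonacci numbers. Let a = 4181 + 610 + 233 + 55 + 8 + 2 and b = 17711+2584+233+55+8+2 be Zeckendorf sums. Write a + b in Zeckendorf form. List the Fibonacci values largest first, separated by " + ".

The two numbers are 5089 and 20593, so their sum is 25682.
Repeatedly subtract the largest Fibonacci number that fits:
25682: greatest Fibonacci not exceeding it is 17711, leaving 7971
7971: greatest Fibonacci not exceeding it is 6765, leaving 1206
1206: greatest Fibonacci not exceeding it is 987, leaving 219
219: greatest Fibonacci not exceeding it is 144, leaving 75
75: greatest Fibonacci not exceeding it is 55, leaving 20
20: greatest Fibonacci not exceeding it is 13, leaving 7
7: greatest Fibonacci not exceeding it is 5, leaving 2
2: greatest Fibonacci not exceeding it is 2, leaving 0

17711 + 6765 + 987 + 144 + 55 + 13 + 5 + 2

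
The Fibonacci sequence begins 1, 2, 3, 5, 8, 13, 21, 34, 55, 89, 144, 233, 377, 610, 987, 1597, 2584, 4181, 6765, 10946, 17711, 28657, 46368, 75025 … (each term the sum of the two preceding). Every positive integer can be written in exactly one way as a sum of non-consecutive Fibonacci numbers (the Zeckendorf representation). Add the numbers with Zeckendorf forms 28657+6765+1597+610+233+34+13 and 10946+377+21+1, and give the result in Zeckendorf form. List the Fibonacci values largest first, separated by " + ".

The two numbers are 37909 and 11345, so their sum is 49254.
take 46368 (≤ 49254); 49254 − 46368 = 2886
take 2584 (≤ 2886); 2886 − 2584 = 302
take 233 (≤ 302); 302 − 233 = 69
take 55 (≤ 69); 69 − 55 = 14
take 13 (≤ 14); 14 − 13 = 1
take 1 (≤ 1); 1 − 1 = 0

46368 + 2584 + 233 + 55 + 13 + 1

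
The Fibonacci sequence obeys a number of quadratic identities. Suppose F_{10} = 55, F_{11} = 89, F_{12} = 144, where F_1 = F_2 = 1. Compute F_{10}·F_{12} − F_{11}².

-1

55·144 − 89² = 7920 − 7921 = -1. (Cassini's identity: F_{k−1}F_{k+1} − F_k² = (−1)^k.)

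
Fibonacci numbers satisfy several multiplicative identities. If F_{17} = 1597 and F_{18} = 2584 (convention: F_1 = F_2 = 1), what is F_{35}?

By F_{2k+1} = F_k² + F_{k+1}²: F_{35} = 1597² + 2584² = 2550409 + 6677056 = 9227465.

9227465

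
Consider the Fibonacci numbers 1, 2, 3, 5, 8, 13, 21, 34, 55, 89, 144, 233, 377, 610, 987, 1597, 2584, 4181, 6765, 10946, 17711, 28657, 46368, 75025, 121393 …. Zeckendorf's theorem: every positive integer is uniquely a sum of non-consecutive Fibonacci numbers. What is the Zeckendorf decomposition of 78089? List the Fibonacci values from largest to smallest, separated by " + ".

Repeatedly subtract the largest Fibonacci number that fits:
78089: greatest Fibonacci not exceeding it is 75025, leaving 3064
3064: greatest Fibonacci not exceeding it is 2584, leaving 480
480: greatest Fibonacci not exceeding it is 377, leaving 103
103: greatest Fibonacci not exceeding it is 89, leaving 14
14: greatest Fibonacci not exceeding it is 13, leaving 1
1: greatest Fibonacci not exceeding it is 1, leaving 0
So 78089 = 75025 + 2584 + 377 + 89 + 13 + 1, with no two terms consecutive in the sequence.

75025 + 2584 + 377 + 89 + 13 + 1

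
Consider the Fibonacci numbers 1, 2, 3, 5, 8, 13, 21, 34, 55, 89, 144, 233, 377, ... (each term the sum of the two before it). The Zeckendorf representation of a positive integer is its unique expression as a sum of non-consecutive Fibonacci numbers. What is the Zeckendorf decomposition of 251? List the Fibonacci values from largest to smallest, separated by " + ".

233 + 13 + 5

largest Fibonacci ≤ 251 is 233; 251 − 233 = 18
largest Fibonacci ≤ 18 is 13; 18 − 13 = 5
largest Fibonacci ≤ 5 is 5; 5 − 5 = 0
So 251 = 233 + 13 + 5, with no two terms consecutive in the sequence.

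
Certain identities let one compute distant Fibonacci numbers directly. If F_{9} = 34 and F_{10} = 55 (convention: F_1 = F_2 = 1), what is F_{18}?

By the doubling identity F_{2k} = F_k(2F_{k+1} − F_k): F_{18} = 34·(2·55 − 34) = 34·76 = 2584.

2584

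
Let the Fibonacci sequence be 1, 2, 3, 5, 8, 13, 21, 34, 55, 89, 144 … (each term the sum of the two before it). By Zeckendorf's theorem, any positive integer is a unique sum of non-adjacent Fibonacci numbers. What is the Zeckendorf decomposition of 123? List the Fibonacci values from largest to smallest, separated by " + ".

89 + 34

Greedy algorithm:
123: greatest Fibonacci not exceeding it is 89, leaving 34
34: greatest Fibonacci not exceeding it is 34, leaving 0
So 123 = 89 + 34, with no two terms consecutive in the sequence.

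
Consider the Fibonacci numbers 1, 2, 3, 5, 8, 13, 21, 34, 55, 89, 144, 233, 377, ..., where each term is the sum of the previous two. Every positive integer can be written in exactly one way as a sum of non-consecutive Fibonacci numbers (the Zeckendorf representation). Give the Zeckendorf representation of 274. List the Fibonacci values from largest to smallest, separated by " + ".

233 + 34 + 5 + 2

Greedily peel off the largest Fibonacci term at each step:
274: greatest Fibonacci not exceeding it is 233, leaving 41
41: greatest Fibonacci not exceeding it is 34, leaving 7
7: greatest Fibonacci not exceeding it is 5, leaving 2
2: greatest Fibonacci not exceeding it is 2, leaving 0
So 274 = 233 + 34 + 5 + 2, with no two terms consecutive in the sequence.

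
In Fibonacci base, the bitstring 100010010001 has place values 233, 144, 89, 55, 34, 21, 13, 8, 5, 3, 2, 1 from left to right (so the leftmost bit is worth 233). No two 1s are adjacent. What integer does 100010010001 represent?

276

Summing the place values of the 1 bits: 233 + 34 + 8 + 1 = 276.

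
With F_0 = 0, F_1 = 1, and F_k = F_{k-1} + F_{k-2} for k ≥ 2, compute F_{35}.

Iterating the recurrence up to F_{27} = 196418 and F_{26} = 121393:
F_{28} = F_{27} + F_{26} = 196418 + 121393 = 317811
F_{29} = F_{28} + F_{27} = 317811 + 196418 = 514229
F_{30} = F_{29} + F_{28} = 514229 + 317811 = 832040
F_{31} = F_{30} + F_{29} = 832040 + 514229 = 1346269
F_{32} = F_{31} + F_{30} = 1346269 + 832040 = 2178309
F_{33} = F_{32} + F_{31} = 2178309 + 1346269 = 3524578
F_{34} = F_{33} + F_{32} = 3524578 + 2178309 = 5702887
F_{35} = F_{34} + F_{33} = 5702887 + 3524578 = 9227465

9227465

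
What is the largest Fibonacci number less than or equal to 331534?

317811

317811 ≤ 331534 < 514229, so the largest Fibonacci number not exceeding 331534 is 317811.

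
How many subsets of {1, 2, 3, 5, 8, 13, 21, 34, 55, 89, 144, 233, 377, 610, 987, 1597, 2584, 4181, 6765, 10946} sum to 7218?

Starting from the Zeckendorf form and repeatedly splitting a term F_k into F_{k−1} + F_{k−2} (when neither is already used) reaches every representation.
7218 = 6765+377+55+21 = 6765+377+55+13+8 = 6765+233+144+55+21 = 6765+377+55+13+5+3 = … (57 more), for 61 in all.

61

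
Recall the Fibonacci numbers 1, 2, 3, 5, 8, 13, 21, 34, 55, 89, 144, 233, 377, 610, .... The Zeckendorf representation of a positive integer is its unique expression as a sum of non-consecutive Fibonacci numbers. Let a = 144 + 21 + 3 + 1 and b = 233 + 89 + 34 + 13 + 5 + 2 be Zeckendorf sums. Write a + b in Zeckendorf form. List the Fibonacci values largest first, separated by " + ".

377 + 144 + 21 + 3

The two numbers are 169 and 376, so their sum is 545.
Repeatedly subtract the largest Fibonacci number that fits:
545: greatest Fibonacci not exceeding it is 377, leaving 168
168: greatest Fibonacci not exceeding it is 144, leaving 24
24: greatest Fibonacci not exceeding it is 21, leaving 3
3: greatest Fibonacci not exceeding it is 3, leaving 0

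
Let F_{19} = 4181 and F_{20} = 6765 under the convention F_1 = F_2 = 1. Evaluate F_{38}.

By the doubling identity F_{2k} = F_k(2F_{k+1} − F_k): F_{38} = 4181·(2·6765 − 4181) = 4181·9349 = 39088169.

39088169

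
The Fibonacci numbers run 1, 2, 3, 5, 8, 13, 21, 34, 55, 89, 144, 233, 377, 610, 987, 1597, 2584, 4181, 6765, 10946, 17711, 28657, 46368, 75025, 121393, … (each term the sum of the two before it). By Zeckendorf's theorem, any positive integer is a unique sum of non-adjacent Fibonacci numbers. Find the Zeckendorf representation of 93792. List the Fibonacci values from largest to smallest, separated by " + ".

Repeatedly subtract the largest Fibonacci number that fits:
93792: greatest Fibonacci not exceeding it is 75025, leaving 18767
18767: greatest Fibonacci not exceeding it is 17711, leaving 1056
1056: greatest Fibonacci not exceeding it is 987, leaving 69
69: greatest Fibonacci not exceeding it is 55, leaving 14
14: greatest Fibonacci not exceeding it is 13, leaving 1
1: greatest Fibonacci not exceeding it is 1, leaving 0
So 93792 = 75025 + 17711 + 987 + 55 + 13 + 1, with no two terms consecutive in the sequence.

75025 + 17711 + 987 + 55 + 13 + 1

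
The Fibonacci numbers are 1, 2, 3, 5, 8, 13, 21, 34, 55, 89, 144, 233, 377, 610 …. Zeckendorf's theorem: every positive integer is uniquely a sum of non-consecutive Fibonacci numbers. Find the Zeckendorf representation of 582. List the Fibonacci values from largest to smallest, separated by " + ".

377 + 144 + 55 + 5 + 1

largest Fibonacci ≤ 582 is 377; 582 − 377 = 205
largest Fibonacci ≤ 205 is 144; 205 − 144 = 61
largest Fibonacci ≤ 61 is 55; 61 − 55 = 6
largest Fibonacci ≤ 6 is 5; 6 − 5 = 1
largest Fibonacci ≤ 1 is 1; 1 − 1 = 0
So 582 = 377 + 144 + 55 + 5 + 1, with no two terms consecutive in the sequence.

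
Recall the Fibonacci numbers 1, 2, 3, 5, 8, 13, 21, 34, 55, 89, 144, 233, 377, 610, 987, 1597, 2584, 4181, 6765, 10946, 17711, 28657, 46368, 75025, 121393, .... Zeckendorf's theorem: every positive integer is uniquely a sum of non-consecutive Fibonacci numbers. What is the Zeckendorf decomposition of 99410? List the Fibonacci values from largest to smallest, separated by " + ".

75025 + 17711 + 4181 + 1597 + 610 + 233 + 34 + 13 + 5 + 1

Greedily peel off the largest Fibonacci term at each step:
take 75025 (≤ 99410); 99410 − 75025 = 24385
take 17711 (≤ 24385); 24385 − 17711 = 6674
take 4181 (≤ 6674); 6674 − 4181 = 2493
take 1597 (≤ 2493); 2493 − 1597 = 896
take 610 (≤ 896); 896 − 610 = 286
take 233 (≤ 286); 286 − 233 = 53
take 34 (≤ 53); 53 − 34 = 19
take 13 (≤ 19); 19 − 13 = 6
take 5 (≤ 6); 6 − 5 = 1
take 1 (≤ 1); 1 − 1 = 0
So 99410 = 75025 + 17711 + 4181 + 1597 + 610 + 233 + 34 + 13 + 5 + 1, with no two terms consecutive in the sequence.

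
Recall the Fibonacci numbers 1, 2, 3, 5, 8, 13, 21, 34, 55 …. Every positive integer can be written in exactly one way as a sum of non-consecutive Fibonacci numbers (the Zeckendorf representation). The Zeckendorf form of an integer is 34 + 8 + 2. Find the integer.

44

34 + 8 + 2 = 44.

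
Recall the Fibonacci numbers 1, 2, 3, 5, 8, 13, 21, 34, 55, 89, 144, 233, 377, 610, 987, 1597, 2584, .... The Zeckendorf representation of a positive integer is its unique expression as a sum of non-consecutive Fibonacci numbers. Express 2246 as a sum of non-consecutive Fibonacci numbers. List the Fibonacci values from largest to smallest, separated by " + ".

subtract 1597 from 2246: 649 remains
subtract 610 from 649: 39 remains
subtract 34 from 39: 5 remains
subtract 5 from 5: 0 remains
So 2246 = 1597 + 610 + 34 + 5, with no two terms consecutive in the sequence.

1597 + 610 + 34 + 5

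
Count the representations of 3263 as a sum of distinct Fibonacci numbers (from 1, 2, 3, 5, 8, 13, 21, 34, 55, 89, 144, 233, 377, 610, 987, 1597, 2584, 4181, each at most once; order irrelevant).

36

Starting from the Zeckendorf form and repeatedly splitting a term F_k into F_{k−1} + F_{k−2} (when neither is already used) reaches every representation.
3263 = 2584+610+55+13+1 = 2584+610+55+8+5+1 = 2584+610+34+21+13+1 = 2584+377+233+55+13+1 = … (32 more), for 36 in all.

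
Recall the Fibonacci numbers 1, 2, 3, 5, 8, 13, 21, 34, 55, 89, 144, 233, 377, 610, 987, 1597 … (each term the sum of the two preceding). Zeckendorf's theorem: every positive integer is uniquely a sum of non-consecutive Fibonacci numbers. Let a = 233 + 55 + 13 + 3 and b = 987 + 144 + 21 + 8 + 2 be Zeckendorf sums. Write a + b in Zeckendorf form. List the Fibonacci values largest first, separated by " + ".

The two numbers are 304 and 1162, so their sum is 1466.
1466 − 987 = 479
479 − 377 = 102
102 − 89 = 13
13 − 13 = 0

987 + 377 + 89 + 13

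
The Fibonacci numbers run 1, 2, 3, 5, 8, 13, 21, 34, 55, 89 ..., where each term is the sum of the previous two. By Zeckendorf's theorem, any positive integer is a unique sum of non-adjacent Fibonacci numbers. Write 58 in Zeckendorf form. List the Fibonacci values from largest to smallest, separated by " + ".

55 ≤ 58 < 89, so take 55; remainder 3
3 ≤ 3 < 5, so take 3; remainder 0
So 58 = 55 + 3, with no two terms consecutive in the sequence.

55 + 3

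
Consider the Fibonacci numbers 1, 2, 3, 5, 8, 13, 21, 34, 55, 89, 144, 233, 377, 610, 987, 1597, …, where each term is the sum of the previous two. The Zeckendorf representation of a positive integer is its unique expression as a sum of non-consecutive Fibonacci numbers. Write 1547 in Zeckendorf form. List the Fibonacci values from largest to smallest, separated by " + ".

987 + 377 + 144 + 34 + 5

1547 − 987 = 560
560 − 377 = 183
183 − 144 = 39
39 − 34 = 5
5 − 5 = 0
So 1547 = 987 + 377 + 144 + 34 + 5, with no two terms consecutive in the sequence.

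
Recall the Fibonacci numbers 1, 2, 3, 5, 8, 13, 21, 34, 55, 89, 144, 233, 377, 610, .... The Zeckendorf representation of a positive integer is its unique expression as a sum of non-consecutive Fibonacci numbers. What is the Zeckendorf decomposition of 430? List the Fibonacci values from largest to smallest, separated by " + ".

377 + 34 + 13 + 5 + 1

Greedy algorithm:
subtract 377 from 430: 53 remains
subtract 34 from 53: 19 remains
subtract 13 from 19: 6 remains
subtract 5 from 6: 1 remains
subtract 1 from 1: 0 remains
So 430 = 377 + 34 + 13 + 5 + 1, with no two terms consecutive in the sequence.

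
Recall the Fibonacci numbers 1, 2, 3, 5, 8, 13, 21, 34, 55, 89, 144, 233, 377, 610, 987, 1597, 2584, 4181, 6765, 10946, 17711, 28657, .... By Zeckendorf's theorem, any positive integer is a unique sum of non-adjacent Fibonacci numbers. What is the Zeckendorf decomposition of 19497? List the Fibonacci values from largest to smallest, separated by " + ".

19497 − 17711 = 1786
1786 − 1597 = 189
189 − 144 = 45
45 − 34 = 11
11 − 8 = 3
3 − 3 = 0
So 19497 = 17711 + 1597 + 144 + 34 + 8 + 3, with no two terms consecutive in the sequence.

17711 + 1597 + 144 + 34 + 8 + 3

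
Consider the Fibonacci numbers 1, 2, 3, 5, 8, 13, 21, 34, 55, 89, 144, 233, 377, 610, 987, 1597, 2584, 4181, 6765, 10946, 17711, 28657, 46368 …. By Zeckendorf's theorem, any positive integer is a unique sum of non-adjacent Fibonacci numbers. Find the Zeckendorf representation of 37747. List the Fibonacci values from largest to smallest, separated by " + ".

Greedy algorithm:
subtract 28657 from 37747: 9090 remains
subtract 6765 from 9090: 2325 remains
subtract 1597 from 2325: 728 remains
subtract 610 from 728: 118 remains
subtract 89 from 118: 29 remains
subtract 21 from 29: 8 remains
subtract 8 from 8: 0 remains
So 37747 = 28657 + 6765 + 1597 + 610 + 89 + 21 + 8, with no two terms consecutive in the sequence.

28657 + 6765 + 1597 + 610 + 89 + 21 + 8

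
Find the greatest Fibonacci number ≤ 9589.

6765 ≤ 9589 < 10946, so the largest Fibonacci number not exceeding 9589 is 6765.

6765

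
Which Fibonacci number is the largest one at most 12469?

10946

10946 ≤ 12469 < 17711, so the largest Fibonacci number not exceeding 12469 is 10946.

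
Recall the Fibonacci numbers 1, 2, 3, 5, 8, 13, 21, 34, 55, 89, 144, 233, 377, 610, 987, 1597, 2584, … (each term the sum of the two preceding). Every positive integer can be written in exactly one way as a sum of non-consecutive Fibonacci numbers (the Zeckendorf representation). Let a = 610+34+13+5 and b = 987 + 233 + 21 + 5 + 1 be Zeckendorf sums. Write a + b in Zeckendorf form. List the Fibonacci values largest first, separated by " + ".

1597 + 233 + 55 + 21 + 3

The two numbers are 662 and 1247, so their sum is 1909.
1909 − 1597 = 312
312 − 233 = 79
79 − 55 = 24
24 − 21 = 3
3 − 3 = 0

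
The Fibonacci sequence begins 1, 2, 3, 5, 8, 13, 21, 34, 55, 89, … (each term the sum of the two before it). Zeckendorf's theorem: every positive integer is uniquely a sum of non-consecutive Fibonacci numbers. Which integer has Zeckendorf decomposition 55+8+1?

64

55+8+1 = 64.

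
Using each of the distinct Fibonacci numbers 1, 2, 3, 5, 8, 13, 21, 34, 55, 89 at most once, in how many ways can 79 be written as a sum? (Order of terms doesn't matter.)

Starting from the Zeckendorf form and repeatedly splitting a term F_k into F_{k−1} + F_{k−2} (when neither is already used) reaches every representation.
79 = 55+21+3 = 55+21+2+1 = 55+13+8+3 = 55+13+8+2+1 = … (4 more), for 8 in all.

8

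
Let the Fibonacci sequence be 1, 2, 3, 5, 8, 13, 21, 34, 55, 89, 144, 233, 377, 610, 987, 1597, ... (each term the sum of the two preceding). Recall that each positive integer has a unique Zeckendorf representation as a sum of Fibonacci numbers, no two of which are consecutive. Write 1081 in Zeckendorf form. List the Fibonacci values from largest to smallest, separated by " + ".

Greedily peel off the largest Fibonacci term at each step:
subtract 987 from 1081: 94 remains
subtract 89 from 94: 5 remains
subtract 5 from 5: 0 remains
So 1081 = 987 + 89 + 5, with no two terms consecutive in the sequence.

987 + 89 + 5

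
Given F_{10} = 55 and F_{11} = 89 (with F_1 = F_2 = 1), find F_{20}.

By the doubling identity F_{2k} = F_k(2F_{k+1} − F_k): F_{20} = 55·(2·89 − 55) = 55·123 = 6765.

6765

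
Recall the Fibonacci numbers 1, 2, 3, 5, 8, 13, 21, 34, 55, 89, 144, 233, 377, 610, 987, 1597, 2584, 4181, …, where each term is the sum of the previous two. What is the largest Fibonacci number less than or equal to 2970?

2584 ≤ 2970 < 4181, so the largest Fibonacci number not exceeding 2970 is 2584.

2584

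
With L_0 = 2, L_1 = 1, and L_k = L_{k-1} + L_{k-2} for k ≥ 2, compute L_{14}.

Iterating the recurrence up to L_{9} = 76 and L_{8} = 47:
L_{10} = L_{9} + L_{8} = 76 + 47 = 123
L_{11} = L_{10} + L_{9} = 123 + 76 = 199
L_{12} = L_{11} + L_{10} = 199 + 123 = 322
L_{13} = L_{12} + L_{11} = 322 + 199 = 521
L_{14} = L_{13} + L_{12} = 521 + 322 = 843

843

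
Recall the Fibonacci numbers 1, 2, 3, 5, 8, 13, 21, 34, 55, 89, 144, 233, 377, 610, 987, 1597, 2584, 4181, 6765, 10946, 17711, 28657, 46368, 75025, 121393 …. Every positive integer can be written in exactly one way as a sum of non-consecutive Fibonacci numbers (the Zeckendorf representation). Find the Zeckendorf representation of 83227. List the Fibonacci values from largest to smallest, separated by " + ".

75025 + 6765 + 987 + 377 + 55 + 13 + 5

largest Fibonacci ≤ 83227 is 75025; 83227 − 75025 = 8202
largest Fibonacci ≤ 8202 is 6765; 8202 − 6765 = 1437
largest Fibonacci ≤ 1437 is 987; 1437 − 987 = 450
largest Fibonacci ≤ 450 is 377; 450 − 377 = 73
largest Fibonacci ≤ 73 is 55; 73 − 55 = 18
largest Fibonacci ≤ 18 is 13; 18 − 13 = 5
largest Fibonacci ≤ 5 is 5; 5 − 5 = 0
So 83227 = 75025 + 6765 + 987 + 377 + 55 + 13 + 5, with no two terms consecutive in the sequence.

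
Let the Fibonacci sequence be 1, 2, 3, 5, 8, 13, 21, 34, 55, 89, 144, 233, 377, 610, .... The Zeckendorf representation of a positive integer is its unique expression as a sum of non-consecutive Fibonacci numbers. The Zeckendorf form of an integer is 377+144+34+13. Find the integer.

568

377+144+34+13 = 568.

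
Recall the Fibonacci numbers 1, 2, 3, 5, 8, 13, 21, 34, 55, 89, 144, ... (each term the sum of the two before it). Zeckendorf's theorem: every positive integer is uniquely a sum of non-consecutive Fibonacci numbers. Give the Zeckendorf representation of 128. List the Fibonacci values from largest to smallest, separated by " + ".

Repeatedly subtract the largest Fibonacci number that fits:
128: greatest Fibonacci not exceeding it is 89, leaving 39
39: greatest Fibonacci not exceeding it is 34, leaving 5
5: greatest Fibonacci not exceeding it is 5, leaving 0
So 128 = 89 + 34 + 5, with no two terms consecutive in the sequence.

89 + 34 + 5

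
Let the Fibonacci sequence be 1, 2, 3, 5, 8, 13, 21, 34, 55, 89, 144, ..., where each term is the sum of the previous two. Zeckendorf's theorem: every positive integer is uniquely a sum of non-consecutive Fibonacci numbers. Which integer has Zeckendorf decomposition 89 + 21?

89 + 21 = 110.

110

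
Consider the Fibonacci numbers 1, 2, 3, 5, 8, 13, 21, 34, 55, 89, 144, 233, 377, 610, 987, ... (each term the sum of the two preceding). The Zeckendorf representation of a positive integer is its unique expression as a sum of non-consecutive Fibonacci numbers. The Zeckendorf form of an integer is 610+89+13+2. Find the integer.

714

610+89+13+2 = 714.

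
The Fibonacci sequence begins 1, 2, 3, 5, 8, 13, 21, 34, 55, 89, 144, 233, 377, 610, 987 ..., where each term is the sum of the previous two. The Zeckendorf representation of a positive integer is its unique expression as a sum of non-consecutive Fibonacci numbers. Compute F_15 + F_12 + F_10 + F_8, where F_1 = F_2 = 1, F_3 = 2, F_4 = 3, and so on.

830

F_15 + F_12 + F_10 + F_8 = 610 + 144 + 55 + 21 = 830.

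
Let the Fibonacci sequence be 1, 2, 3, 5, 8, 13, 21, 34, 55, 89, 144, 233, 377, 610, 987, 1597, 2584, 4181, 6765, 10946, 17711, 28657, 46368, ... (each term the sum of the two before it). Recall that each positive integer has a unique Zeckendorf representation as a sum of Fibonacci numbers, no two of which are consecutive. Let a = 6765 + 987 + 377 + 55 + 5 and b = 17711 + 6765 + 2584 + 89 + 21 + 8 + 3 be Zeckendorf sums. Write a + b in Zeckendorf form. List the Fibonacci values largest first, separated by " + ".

28657 + 4181 + 1597 + 610 + 233 + 89 + 3

The two numbers are 8189 and 27181, so their sum is 35370.
take 28657 (≤ 35370); 35370 − 28657 = 6713
take 4181 (≤ 6713); 6713 − 4181 = 2532
take 1597 (≤ 2532); 2532 − 1597 = 935
take 610 (≤ 935); 935 − 610 = 325
take 233 (≤ 325); 325 − 233 = 92
take 89 (≤ 92); 92 − 89 = 3
take 3 (≤ 3); 3 − 3 = 0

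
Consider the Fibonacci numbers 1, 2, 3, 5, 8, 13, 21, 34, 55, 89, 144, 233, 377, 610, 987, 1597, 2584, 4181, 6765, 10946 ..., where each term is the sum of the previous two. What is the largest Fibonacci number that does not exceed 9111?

6765 ≤ 9111 < 10946, so the largest Fibonacci number not exceeding 9111 is 6765.

6765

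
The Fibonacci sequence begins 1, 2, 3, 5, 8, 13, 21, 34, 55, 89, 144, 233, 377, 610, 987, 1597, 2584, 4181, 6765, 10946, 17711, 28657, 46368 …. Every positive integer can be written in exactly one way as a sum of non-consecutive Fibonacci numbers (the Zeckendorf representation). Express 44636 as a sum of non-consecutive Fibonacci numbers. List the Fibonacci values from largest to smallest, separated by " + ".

28657 ≤ 44636 < 46368, so take 28657; remainder 15979
10946 ≤ 15979 < 17711, so take 10946; remainder 5033
4181 ≤ 5033 < 6765, so take 4181; remainder 852
610 ≤ 852 < 987, so take 610; remainder 242
233 ≤ 242 < 377, so take 233; remainder 9
8 ≤ 9 < 13, so take 8; remainder 1
1 ≤ 1 < 2, so take 1; remainder 0
So 44636 = 28657 + 10946 + 4181 + 610 + 233 + 8 + 1, with no two terms consecutive in the sequence.

28657 + 10946 + 4181 + 610 + 233 + 8 + 1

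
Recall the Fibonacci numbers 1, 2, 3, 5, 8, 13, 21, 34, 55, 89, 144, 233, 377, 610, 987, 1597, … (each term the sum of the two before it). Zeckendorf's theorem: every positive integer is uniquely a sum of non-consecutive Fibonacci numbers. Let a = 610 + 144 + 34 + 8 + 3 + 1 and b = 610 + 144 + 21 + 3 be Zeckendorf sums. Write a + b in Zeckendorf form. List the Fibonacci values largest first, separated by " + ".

The two numbers are 800 and 778, so their sum is 1578.
Greedily peel off the largest Fibonacci term at each step:
take 987 (≤ 1578); 1578 − 987 = 591
take 377 (≤ 591); 591 − 377 = 214
take 144 (≤ 214); 214 − 144 = 70
take 55 (≤ 70); 70 − 55 = 15
take 13 (≤ 15); 15 − 13 = 2
take 2 (≤ 2); 2 − 2 = 0

987 + 377 + 144 + 55 + 13 + 2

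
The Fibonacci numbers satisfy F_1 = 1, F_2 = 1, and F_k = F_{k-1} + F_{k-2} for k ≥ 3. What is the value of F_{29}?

514229

Iterating the recurrence up to F_{23} = 28657 and F_{22} = 17711:
F_{24} = F_{23} + F_{22} = 28657 + 17711 = 46368
F_{25} = F_{24} + F_{23} = 46368 + 28657 = 75025
F_{26} = F_{25} + F_{24} = 75025 + 46368 = 121393
F_{27} = F_{26} + F_{25} = 121393 + 75025 = 196418
F_{28} = F_{27} + F_{26} = 196418 + 121393 = 317811
F_{29} = F_{28} + F_{27} = 317811 + 196418 = 514229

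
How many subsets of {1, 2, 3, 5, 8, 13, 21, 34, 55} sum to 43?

4

Each representation comes from the Zeckendorf form by replacing some F_k with F_{k−1} + F_{k−2} where possible.
43 = 34+8+1 = 34+5+3+1 = 21+13+8+1 = 21+13+5+3+1 — 4 representations.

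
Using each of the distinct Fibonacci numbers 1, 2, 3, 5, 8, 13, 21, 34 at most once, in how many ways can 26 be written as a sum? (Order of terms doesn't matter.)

4

Starting from the Zeckendorf form and repeatedly splitting a term F_k into F_{k−1} + F_{k−2} (when neither is already used) reaches every representation.
26 = 21+5 = 21+3+2 = 13+8+5 = 13+8+3+2 — 4 representations.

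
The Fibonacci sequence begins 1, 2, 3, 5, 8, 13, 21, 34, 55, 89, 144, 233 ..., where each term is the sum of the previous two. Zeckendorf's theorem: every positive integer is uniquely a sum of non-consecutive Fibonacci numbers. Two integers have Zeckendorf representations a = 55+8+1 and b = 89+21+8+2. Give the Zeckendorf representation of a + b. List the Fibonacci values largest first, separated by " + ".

144 + 34 + 5 + 1

The two numbers are 64 and 120, so their sum is 184.
144 ≤ 184 < 233, so take 144; remainder 40
34 ≤ 40 < 55, so take 34; remainder 6
5 ≤ 6 < 8, so take 5; remainder 1
1 ≤ 1 < 2, so take 1; remainder 0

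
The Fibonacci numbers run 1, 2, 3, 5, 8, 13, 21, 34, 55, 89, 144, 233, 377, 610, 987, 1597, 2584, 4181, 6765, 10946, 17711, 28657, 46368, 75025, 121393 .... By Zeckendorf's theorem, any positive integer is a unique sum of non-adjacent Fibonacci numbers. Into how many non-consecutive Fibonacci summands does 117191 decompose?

8

117191: greatest Fibonacci not exceeding it is 75025, leaving 42166
42166: greatest Fibonacci not exceeding it is 28657, leaving 13509
13509: greatest Fibonacci not exceeding it is 10946, leaving 2563
2563: greatest Fibonacci not exceeding it is 1597, leaving 966
966: greatest Fibonacci not exceeding it is 610, leaving 356
356: greatest Fibonacci not exceeding it is 233, leaving 123
123: greatest Fibonacci not exceeding it is 89, leaving 34
34: greatest Fibonacci not exceeding it is 34, leaving 0
117191 = 75025 + 28657 + 10946 + 1597 + 610 + 233 + 89 + 34, which has 8 terms.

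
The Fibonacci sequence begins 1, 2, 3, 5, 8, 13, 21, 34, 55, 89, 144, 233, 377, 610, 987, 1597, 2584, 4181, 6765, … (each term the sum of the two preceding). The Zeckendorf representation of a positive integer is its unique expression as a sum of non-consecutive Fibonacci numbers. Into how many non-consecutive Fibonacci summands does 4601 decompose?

Greedily peel off the largest Fibonacci term at each step:
4601 − 4181 = 420
420 − 377 = 43
43 − 34 = 9
9 − 8 = 1
1 − 1 = 0
4601 = 4181 + 377 + 34 + 8 + 1, which has 5 terms.

5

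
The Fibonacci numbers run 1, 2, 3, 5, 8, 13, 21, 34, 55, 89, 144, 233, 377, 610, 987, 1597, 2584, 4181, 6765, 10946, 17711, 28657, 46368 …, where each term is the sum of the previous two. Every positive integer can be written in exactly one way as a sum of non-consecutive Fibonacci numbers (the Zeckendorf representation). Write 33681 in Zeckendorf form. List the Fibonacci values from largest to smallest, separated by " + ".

Repeatedly subtract the largest Fibonacci number that fits:
33681: greatest Fibonacci not exceeding it is 28657, leaving 5024
5024: greatest Fibonacci not exceeding it is 4181, leaving 843
843: greatest Fibonacci not exceeding it is 610, leaving 233
233: greatest Fibonacci not exceeding it is 233, leaving 0
So 33681 = 28657 + 4181 + 610 + 233, with no two terms consecutive in the sequence.

28657 + 4181 + 610 + 233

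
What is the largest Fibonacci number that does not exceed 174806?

121393

121393 ≤ 174806 < 196418, so the largest Fibonacci number not exceeding 174806 is 121393.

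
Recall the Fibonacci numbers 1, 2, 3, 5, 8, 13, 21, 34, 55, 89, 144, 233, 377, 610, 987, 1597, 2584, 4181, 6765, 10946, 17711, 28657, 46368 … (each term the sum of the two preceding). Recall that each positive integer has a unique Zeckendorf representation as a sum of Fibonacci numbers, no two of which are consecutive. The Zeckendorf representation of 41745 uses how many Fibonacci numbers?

7

41745 − 28657 = 13088
13088 − 10946 = 2142
2142 − 1597 = 545
545 − 377 = 168
168 − 144 = 24
24 − 21 = 3
3 − 3 = 0
41745 = 28657 + 10946 + 1597 + 377 + 144 + 21 + 3, which has 7 terms.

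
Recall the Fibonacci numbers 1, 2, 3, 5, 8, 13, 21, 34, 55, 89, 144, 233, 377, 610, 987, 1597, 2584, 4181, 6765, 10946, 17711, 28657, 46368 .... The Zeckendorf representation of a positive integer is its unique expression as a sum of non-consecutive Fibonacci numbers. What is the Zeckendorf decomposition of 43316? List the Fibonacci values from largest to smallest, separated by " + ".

28657 + 10946 + 2584 + 987 + 89 + 34 + 13 + 5 + 1

largest Fibonacci ≤ 43316 is 28657; 43316 − 28657 = 14659
largest Fibonacci ≤ 14659 is 10946; 14659 − 10946 = 3713
largest Fibonacci ≤ 3713 is 2584; 3713 − 2584 = 1129
largest Fibonacci ≤ 1129 is 987; 1129 − 987 = 142
largest Fibonacci ≤ 142 is 89; 142 − 89 = 53
largest Fibonacci ≤ 53 is 34; 53 − 34 = 19
largest Fibonacci ≤ 19 is 13; 19 − 13 = 6
largest Fibonacci ≤ 6 is 5; 6 − 5 = 1
largest Fibonacci ≤ 1 is 1; 1 − 1 = 0
So 43316 = 28657 + 10946 + 2584 + 987 + 89 + 34 + 13 + 5 + 1, with no two terms consecutive in the sequence.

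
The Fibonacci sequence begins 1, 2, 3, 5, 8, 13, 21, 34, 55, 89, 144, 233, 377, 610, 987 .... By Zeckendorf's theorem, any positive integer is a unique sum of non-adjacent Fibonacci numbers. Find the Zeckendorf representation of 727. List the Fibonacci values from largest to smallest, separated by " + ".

727 − 610 = 117
117 − 89 = 28
28 − 21 = 7
7 − 5 = 2
2 − 2 = 0
So 727 = 610 + 89 + 21 + 5 + 2, with no two terms consecutive in the sequence.

610 + 89 + 21 + 5 + 2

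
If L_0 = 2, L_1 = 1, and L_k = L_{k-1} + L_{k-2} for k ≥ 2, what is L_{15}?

Iterating the recurrence up to L_{10} = 123 and L_{9} = 76:
L_{11} = L_{10} + L_{9} = 123 + 76 = 199
L_{12} = L_{11} + L_{10} = 199 + 123 = 322
L_{13} = L_{12} + L_{11} = 322 + 199 = 521
L_{14} = L_{13} + L_{12} = 521 + 322 = 843
L_{15} = L_{14} + L_{13} = 843 + 521 = 1364

1364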